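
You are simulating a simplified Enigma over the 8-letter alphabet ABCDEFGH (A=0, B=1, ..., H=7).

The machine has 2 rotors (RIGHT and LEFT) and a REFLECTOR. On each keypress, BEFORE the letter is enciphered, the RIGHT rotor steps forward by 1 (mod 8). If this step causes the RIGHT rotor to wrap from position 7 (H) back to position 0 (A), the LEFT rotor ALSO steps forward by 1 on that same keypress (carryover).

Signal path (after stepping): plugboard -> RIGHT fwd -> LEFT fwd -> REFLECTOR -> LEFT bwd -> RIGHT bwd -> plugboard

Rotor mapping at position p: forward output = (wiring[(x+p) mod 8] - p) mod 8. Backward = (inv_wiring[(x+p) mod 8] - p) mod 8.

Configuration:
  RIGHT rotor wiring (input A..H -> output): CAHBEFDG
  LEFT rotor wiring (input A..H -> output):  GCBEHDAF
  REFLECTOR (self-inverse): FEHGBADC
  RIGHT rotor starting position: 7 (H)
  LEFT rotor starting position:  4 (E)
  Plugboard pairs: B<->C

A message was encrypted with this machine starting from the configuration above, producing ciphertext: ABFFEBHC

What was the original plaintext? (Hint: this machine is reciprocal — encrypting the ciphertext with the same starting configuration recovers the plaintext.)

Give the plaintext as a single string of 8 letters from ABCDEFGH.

Char 1 ('A'): step: R->0, L->5 (L advanced); A->plug->A->R->C->L->A->refl->F->L'->E->R'->E->plug->E
Char 2 ('B'): step: R->1, L=5; B->plug->C->R->A->L->G->refl->D->L'->B->R'->H->plug->H
Char 3 ('F'): step: R->2, L=5; F->plug->F->R->E->L->F->refl->A->L'->C->R'->C->plug->B
Char 4 ('F'): step: R->3, L=5; F->plug->F->R->H->L->C->refl->H->L'->G->R'->A->plug->A
Char 5 ('E'): step: R->4, L=5; E->plug->E->R->G->L->H->refl->C->L'->H->R'->C->plug->B
Char 6 ('B'): step: R->5, L=5; B->plug->C->R->B->L->D->refl->G->L'->A->R'->A->plug->A
Char 7 ('H'): step: R->6, L=5; H->plug->H->R->H->L->C->refl->H->L'->G->R'->G->plug->G
Char 8 ('C'): step: R->7, L=5; C->plug->B->R->D->L->B->refl->E->L'->F->R'->F->plug->F

Answer: EHBABAGF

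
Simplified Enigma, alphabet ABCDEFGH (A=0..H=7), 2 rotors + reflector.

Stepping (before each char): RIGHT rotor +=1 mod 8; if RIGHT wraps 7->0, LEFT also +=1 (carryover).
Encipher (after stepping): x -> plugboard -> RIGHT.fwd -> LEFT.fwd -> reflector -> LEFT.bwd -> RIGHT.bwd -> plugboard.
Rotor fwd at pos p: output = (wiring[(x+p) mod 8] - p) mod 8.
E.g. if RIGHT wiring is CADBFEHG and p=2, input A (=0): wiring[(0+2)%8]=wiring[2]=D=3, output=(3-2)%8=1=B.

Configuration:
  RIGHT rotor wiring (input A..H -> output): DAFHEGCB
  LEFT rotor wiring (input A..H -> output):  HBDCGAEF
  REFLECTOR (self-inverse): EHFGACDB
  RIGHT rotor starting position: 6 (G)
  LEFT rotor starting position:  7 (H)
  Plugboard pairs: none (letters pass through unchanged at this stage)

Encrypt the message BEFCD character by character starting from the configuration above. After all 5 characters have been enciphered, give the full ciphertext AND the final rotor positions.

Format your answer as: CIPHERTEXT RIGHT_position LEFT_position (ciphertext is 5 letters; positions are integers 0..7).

Answer: EGGDC 3 0

Derivation:
Char 1 ('B'): step: R->7, L=7; B->plug->B->R->E->L->D->refl->G->L'->A->R'->E->plug->E
Char 2 ('E'): step: R->0, L->0 (L advanced); E->plug->E->R->E->L->G->refl->D->L'->C->R'->G->plug->G
Char 3 ('F'): step: R->1, L=0; F->plug->F->R->B->L->B->refl->H->L'->A->R'->G->plug->G
Char 4 ('C'): step: R->2, L=0; C->plug->C->R->C->L->D->refl->G->L'->E->R'->D->plug->D
Char 5 ('D'): step: R->3, L=0; D->plug->D->R->H->L->F->refl->C->L'->D->R'->C->plug->C
Final: ciphertext=EGGDC, RIGHT=3, LEFT=0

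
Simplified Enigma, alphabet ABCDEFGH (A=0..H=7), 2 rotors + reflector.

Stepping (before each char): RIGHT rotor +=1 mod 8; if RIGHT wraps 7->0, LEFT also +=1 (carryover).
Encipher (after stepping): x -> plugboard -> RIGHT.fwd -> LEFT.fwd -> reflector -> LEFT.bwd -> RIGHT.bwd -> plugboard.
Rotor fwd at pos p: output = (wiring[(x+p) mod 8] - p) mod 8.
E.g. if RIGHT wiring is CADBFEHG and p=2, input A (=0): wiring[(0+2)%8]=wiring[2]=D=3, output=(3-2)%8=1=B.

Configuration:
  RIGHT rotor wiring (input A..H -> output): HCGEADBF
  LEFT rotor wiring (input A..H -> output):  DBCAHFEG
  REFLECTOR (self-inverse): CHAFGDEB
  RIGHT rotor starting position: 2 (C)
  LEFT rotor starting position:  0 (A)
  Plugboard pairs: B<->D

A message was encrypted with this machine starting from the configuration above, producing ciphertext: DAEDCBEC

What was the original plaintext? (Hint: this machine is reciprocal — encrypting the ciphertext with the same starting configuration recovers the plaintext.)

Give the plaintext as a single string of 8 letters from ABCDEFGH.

Answer: CBCFHFAG

Derivation:
Char 1 ('D'): step: R->3, L=0; D->plug->B->R->F->L->F->refl->D->L'->A->R'->C->plug->C
Char 2 ('A'): step: R->4, L=0; A->plug->A->R->E->L->H->refl->B->L'->B->R'->D->plug->B
Char 3 ('E'): step: R->5, L=0; E->plug->E->R->F->L->F->refl->D->L'->A->R'->C->plug->C
Char 4 ('D'): step: R->6, L=0; D->plug->B->R->H->L->G->refl->E->L'->G->R'->F->plug->F
Char 5 ('C'): step: R->7, L=0; C->plug->C->R->D->L->A->refl->C->L'->C->R'->H->plug->H
Char 6 ('B'): step: R->0, L->1 (L advanced); B->plug->D->R->E->L->E->refl->G->L'->D->R'->F->plug->F
Char 7 ('E'): step: R->1, L=1; E->plug->E->R->C->L->H->refl->B->L'->B->R'->A->plug->A
Char 8 ('C'): step: R->2, L=1; C->plug->C->R->G->L->F->refl->D->L'->F->R'->G->plug->G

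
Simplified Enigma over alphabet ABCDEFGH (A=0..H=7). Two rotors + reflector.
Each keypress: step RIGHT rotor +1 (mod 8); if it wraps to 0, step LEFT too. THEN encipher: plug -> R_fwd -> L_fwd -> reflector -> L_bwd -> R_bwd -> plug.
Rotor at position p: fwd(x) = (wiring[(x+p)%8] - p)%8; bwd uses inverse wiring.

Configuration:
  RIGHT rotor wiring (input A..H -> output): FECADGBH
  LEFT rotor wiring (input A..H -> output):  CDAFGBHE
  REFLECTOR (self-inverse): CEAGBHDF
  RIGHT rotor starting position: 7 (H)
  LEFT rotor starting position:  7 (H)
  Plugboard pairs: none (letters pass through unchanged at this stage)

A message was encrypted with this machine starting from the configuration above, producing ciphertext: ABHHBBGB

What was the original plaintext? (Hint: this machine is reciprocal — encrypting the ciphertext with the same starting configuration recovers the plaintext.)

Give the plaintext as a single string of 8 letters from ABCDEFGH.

Answer: HHAAFACD

Derivation:
Char 1 ('A'): step: R->0, L->0 (L advanced); A->plug->A->R->F->L->B->refl->E->L'->H->R'->H->plug->H
Char 2 ('B'): step: R->1, L=0; B->plug->B->R->B->L->D->refl->G->L'->E->R'->H->plug->H
Char 3 ('H'): step: R->2, L=0; H->plug->H->R->C->L->A->refl->C->L'->A->R'->A->plug->A
Char 4 ('H'): step: R->3, L=0; H->plug->H->R->H->L->E->refl->B->L'->F->R'->A->plug->A
Char 5 ('B'): step: R->4, L=0; B->plug->B->R->C->L->A->refl->C->L'->A->R'->F->plug->F
Char 6 ('B'): step: R->5, L=0; B->plug->B->R->E->L->G->refl->D->L'->B->R'->A->plug->A
Char 7 ('G'): step: R->6, L=0; G->plug->G->R->F->L->B->refl->E->L'->H->R'->C->plug->C
Char 8 ('B'): step: R->7, L=0; B->plug->B->R->G->L->H->refl->F->L'->D->R'->D->plug->D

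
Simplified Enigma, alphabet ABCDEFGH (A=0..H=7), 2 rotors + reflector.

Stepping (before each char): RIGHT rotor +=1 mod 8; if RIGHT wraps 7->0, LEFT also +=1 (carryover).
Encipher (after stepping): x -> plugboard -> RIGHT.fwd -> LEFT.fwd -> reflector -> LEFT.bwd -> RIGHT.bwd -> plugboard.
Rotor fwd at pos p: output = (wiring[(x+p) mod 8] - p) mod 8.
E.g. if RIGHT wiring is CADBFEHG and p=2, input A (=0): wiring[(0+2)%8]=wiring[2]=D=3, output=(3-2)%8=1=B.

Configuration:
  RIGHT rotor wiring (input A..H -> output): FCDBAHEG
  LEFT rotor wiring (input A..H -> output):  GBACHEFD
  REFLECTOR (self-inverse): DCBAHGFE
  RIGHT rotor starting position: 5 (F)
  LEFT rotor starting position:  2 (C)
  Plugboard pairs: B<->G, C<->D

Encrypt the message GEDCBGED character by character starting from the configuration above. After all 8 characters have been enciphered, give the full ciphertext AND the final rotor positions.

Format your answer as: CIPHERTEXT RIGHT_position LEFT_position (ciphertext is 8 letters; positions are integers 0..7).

Char 1 ('G'): step: R->6, L=2; G->plug->B->R->A->L->G->refl->F->L'->C->R'->G->plug->B
Char 2 ('E'): step: R->7, L=2; E->plug->E->R->C->L->F->refl->G->L'->A->R'->G->plug->B
Char 3 ('D'): step: R->0, L->3 (L advanced); D->plug->C->R->D->L->C->refl->B->L'->C->R'->B->plug->G
Char 4 ('C'): step: R->1, L=3; C->plug->D->R->H->L->F->refl->G->L'->G->R'->E->plug->E
Char 5 ('B'): step: R->2, L=3; B->plug->G->R->D->L->C->refl->B->L'->C->R'->E->plug->E
Char 6 ('G'): step: R->3, L=3; G->plug->B->R->F->L->D->refl->A->L'->E->R'->C->plug->D
Char 7 ('E'): step: R->4, L=3; E->plug->E->R->B->L->E->refl->H->L'->A->R'->C->plug->D
Char 8 ('D'): step: R->5, L=3; D->plug->C->R->B->L->E->refl->H->L'->A->R'->D->plug->C
Final: ciphertext=BBGEEDDC, RIGHT=5, LEFT=3

Answer: BBGEEDDC 5 3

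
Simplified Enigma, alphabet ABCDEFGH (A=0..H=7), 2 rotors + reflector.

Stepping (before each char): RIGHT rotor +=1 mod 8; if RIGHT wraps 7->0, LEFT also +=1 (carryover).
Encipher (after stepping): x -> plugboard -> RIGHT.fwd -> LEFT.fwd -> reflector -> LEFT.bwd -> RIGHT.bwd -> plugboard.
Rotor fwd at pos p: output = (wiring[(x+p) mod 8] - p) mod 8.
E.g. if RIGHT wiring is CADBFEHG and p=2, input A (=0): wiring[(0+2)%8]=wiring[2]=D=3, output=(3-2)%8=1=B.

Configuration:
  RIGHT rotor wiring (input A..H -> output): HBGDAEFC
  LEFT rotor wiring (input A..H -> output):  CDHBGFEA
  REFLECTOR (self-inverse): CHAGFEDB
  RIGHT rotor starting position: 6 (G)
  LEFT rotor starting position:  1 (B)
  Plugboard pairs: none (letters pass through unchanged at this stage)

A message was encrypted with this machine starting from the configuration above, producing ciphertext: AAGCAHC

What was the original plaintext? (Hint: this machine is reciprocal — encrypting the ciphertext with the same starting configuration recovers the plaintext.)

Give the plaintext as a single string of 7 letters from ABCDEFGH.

Char 1 ('A'): step: R->7, L=1; A->plug->A->R->D->L->F->refl->E->L'->E->R'->E->plug->E
Char 2 ('A'): step: R->0, L->2 (L advanced); A->plug->A->R->H->L->B->refl->H->L'->B->R'->B->plug->B
Char 3 ('G'): step: R->1, L=2; G->plug->G->R->B->L->H->refl->B->L'->H->R'->D->plug->D
Char 4 ('C'): step: R->2, L=2; C->plug->C->R->G->L->A->refl->C->L'->E->R'->A->plug->A
Char 5 ('A'): step: R->3, L=2; A->plug->A->R->A->L->F->refl->E->L'->C->R'->D->plug->D
Char 6 ('H'): step: R->4, L=2; H->plug->H->R->H->L->B->refl->H->L'->B->R'->C->plug->C
Char 7 ('C'): step: R->5, L=2; C->plug->C->R->F->L->G->refl->D->L'->D->R'->H->plug->H

Answer: EBDADCH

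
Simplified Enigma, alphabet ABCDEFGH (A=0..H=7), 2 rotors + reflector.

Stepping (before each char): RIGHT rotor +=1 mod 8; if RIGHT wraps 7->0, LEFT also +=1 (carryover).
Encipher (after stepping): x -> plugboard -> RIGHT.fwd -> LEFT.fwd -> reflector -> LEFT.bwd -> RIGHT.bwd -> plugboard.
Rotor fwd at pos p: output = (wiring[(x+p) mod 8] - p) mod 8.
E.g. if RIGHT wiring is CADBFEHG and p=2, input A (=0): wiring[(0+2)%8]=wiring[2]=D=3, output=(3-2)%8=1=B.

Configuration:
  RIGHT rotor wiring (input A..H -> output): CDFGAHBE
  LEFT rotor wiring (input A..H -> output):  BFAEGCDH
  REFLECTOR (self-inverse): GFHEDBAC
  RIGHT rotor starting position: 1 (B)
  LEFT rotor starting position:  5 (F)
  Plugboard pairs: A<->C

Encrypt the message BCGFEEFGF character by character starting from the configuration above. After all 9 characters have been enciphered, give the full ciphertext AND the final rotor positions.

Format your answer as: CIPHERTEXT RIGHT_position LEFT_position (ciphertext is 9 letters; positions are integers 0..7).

Char 1 ('B'): step: R->2, L=5; B->plug->B->R->E->L->A->refl->G->L'->B->R'->H->plug->H
Char 2 ('C'): step: R->3, L=5; C->plug->A->R->D->L->E->refl->D->L'->F->R'->B->plug->B
Char 3 ('G'): step: R->4, L=5; G->plug->G->R->B->L->G->refl->A->L'->E->R'->A->plug->C
Char 4 ('F'): step: R->5, L=5; F->plug->F->R->A->L->F->refl->B->L'->H->R'->C->plug->A
Char 5 ('E'): step: R->6, L=5; E->plug->E->R->H->L->B->refl->F->L'->A->R'->F->plug->F
Char 6 ('E'): step: R->7, L=5; E->plug->E->R->H->L->B->refl->F->L'->A->R'->G->plug->G
Char 7 ('F'): step: R->0, L->6 (L advanced); F->plug->F->R->H->L->E->refl->D->L'->C->R'->A->plug->C
Char 8 ('G'): step: R->1, L=6; G->plug->G->R->D->L->H->refl->C->L'->E->R'->B->plug->B
Char 9 ('F'): step: R->2, L=6; F->plug->F->R->C->L->D->refl->E->L'->H->R'->E->plug->E
Final: ciphertext=HBCAFGCBE, RIGHT=2, LEFT=6

Answer: HBCAFGCBE 2 6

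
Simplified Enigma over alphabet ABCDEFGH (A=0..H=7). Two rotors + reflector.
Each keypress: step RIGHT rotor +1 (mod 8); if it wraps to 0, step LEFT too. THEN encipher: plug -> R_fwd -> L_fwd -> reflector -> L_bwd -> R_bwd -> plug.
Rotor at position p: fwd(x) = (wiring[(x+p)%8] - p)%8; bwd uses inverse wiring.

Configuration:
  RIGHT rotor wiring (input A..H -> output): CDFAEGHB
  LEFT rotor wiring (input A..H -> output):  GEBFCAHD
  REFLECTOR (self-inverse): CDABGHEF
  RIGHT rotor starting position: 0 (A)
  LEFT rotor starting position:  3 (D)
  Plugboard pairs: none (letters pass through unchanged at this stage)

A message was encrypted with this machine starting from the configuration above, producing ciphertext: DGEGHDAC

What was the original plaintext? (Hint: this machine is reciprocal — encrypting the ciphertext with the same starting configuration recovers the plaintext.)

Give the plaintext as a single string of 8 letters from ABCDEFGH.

Char 1 ('D'): step: R->1, L=3; D->plug->D->R->D->L->E->refl->G->L'->H->R'->C->plug->C
Char 2 ('G'): step: R->2, L=3; G->plug->G->R->A->L->C->refl->A->L'->E->R'->D->plug->D
Char 3 ('E'): step: R->3, L=3; E->plug->E->R->G->L->B->refl->D->L'->F->R'->A->plug->A
Char 4 ('G'): step: R->4, L=3; G->plug->G->R->B->L->H->refl->F->L'->C->R'->B->plug->B
Char 5 ('H'): step: R->5, L=3; H->plug->H->R->H->L->G->refl->E->L'->D->R'->G->plug->G
Char 6 ('D'): step: R->6, L=3; D->plug->D->R->F->L->D->refl->B->L'->G->R'->G->plug->G
Char 7 ('A'): step: R->7, L=3; A->plug->A->R->C->L->F->refl->H->L'->B->R'->E->plug->E
Char 8 ('C'): step: R->0, L->4 (L advanced); C->plug->C->R->F->L->A->refl->C->L'->E->R'->E->plug->E

Answer: CDABGGEE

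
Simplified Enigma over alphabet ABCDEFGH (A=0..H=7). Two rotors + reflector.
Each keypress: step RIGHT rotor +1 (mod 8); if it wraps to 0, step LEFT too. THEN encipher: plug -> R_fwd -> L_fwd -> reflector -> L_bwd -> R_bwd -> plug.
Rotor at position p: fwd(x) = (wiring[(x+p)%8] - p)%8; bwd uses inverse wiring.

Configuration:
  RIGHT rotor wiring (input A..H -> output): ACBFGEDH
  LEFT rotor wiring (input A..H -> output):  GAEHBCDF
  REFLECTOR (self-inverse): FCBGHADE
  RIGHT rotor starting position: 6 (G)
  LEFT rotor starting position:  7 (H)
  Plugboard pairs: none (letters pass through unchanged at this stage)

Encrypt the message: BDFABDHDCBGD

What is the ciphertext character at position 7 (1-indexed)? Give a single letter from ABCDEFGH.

Char 1 ('B'): step: R->7, L=7; B->plug->B->R->B->L->H->refl->E->L'->H->R'->F->plug->F
Char 2 ('D'): step: R->0, L->0 (L advanced); D->plug->D->R->F->L->C->refl->B->L'->E->R'->F->plug->F
Char 3 ('F'): step: R->1, L=0; F->plug->F->R->C->L->E->refl->H->L'->D->R'->E->plug->E
Char 4 ('A'): step: R->2, L=0; A->plug->A->R->H->L->F->refl->A->L'->B->R'->E->plug->E
Char 5 ('B'): step: R->3, L=0; B->plug->B->R->D->L->H->refl->E->L'->C->R'->A->plug->A
Char 6 ('D'): step: R->4, L=0; D->plug->D->R->D->L->H->refl->E->L'->C->R'->A->plug->A
Char 7 ('H'): step: R->5, L=0; H->plug->H->R->B->L->A->refl->F->L'->H->R'->A->plug->A

A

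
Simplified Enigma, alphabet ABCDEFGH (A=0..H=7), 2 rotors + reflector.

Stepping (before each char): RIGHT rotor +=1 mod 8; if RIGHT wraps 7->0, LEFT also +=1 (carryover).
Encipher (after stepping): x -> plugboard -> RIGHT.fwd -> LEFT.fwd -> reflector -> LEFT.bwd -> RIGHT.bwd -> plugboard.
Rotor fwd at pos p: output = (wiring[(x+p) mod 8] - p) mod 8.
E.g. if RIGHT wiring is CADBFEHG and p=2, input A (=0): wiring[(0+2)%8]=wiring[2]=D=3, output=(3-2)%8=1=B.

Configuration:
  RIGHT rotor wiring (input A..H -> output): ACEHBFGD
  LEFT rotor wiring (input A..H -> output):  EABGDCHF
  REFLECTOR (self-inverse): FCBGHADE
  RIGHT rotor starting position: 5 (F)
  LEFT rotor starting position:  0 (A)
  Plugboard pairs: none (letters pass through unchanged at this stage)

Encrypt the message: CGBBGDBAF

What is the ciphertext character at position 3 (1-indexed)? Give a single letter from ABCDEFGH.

Char 1 ('C'): step: R->6, L=0; C->plug->C->R->C->L->B->refl->C->L'->F->R'->B->plug->B
Char 2 ('G'): step: R->7, L=0; G->plug->G->R->G->L->H->refl->E->L'->A->R'->E->plug->E
Char 3 ('B'): step: R->0, L->1 (L advanced); B->plug->B->R->C->L->F->refl->A->L'->B->R'->E->plug->E

E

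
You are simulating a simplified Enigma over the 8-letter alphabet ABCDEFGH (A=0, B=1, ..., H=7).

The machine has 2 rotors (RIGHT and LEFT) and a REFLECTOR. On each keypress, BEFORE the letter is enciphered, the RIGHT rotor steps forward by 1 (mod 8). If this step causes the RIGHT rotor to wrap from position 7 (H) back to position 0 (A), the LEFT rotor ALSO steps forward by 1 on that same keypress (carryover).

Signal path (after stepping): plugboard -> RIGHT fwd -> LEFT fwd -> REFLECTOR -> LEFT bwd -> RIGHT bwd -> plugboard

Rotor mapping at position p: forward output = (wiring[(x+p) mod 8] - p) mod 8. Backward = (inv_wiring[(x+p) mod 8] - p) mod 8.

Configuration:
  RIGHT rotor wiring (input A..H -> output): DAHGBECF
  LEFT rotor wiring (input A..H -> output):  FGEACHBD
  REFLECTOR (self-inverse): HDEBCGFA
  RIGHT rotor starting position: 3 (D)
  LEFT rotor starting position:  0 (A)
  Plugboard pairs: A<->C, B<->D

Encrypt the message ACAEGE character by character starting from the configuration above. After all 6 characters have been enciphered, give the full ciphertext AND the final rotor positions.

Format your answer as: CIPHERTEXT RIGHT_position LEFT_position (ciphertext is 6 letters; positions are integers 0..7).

Answer: EBGCHF 1 1

Derivation:
Char 1 ('A'): step: R->4, L=0; A->plug->C->R->G->L->B->refl->D->L'->H->R'->E->plug->E
Char 2 ('C'): step: R->5, L=0; C->plug->A->R->H->L->D->refl->B->L'->G->R'->D->plug->B
Char 3 ('A'): step: R->6, L=0; A->plug->C->R->F->L->H->refl->A->L'->D->R'->G->plug->G
Char 4 ('E'): step: R->7, L=0; E->plug->E->R->H->L->D->refl->B->L'->G->R'->A->plug->C
Char 5 ('G'): step: R->0, L->1 (L advanced); G->plug->G->R->C->L->H->refl->A->L'->F->R'->H->plug->H
Char 6 ('E'): step: R->1, L=1; E->plug->E->R->D->L->B->refl->D->L'->B->R'->F->plug->F
Final: ciphertext=EBGCHF, RIGHT=1, LEFT=1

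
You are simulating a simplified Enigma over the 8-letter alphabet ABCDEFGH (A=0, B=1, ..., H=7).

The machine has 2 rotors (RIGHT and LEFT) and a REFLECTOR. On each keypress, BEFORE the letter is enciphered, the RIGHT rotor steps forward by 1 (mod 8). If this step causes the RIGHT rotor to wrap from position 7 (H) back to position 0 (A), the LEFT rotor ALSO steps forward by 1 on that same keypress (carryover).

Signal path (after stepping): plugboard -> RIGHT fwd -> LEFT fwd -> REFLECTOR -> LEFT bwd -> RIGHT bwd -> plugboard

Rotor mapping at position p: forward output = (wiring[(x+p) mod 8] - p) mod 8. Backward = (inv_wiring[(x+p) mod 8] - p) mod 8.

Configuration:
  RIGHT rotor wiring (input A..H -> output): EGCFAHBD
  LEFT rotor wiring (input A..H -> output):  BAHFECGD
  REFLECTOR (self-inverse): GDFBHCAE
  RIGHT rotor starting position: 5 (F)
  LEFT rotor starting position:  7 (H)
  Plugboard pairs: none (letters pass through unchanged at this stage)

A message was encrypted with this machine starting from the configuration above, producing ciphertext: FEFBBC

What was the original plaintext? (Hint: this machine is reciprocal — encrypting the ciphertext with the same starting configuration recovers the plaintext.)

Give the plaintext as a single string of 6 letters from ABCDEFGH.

Answer: DHEEDA

Derivation:
Char 1 ('F'): step: R->6, L=7; F->plug->F->R->H->L->H->refl->E->L'->A->R'->D->plug->D
Char 2 ('E'): step: R->7, L=7; E->plug->E->R->G->L->D->refl->B->L'->C->R'->H->plug->H
Char 3 ('F'): step: R->0, L->0 (L advanced); F->plug->F->R->H->L->D->refl->B->L'->A->R'->E->plug->E
Char 4 ('B'): step: R->1, L=0; B->plug->B->R->B->L->A->refl->G->L'->G->R'->E->plug->E
Char 5 ('B'): step: R->2, L=0; B->plug->B->R->D->L->F->refl->C->L'->F->R'->D->plug->D
Char 6 ('C'): step: R->3, L=0; C->plug->C->R->E->L->E->refl->H->L'->C->R'->A->plug->A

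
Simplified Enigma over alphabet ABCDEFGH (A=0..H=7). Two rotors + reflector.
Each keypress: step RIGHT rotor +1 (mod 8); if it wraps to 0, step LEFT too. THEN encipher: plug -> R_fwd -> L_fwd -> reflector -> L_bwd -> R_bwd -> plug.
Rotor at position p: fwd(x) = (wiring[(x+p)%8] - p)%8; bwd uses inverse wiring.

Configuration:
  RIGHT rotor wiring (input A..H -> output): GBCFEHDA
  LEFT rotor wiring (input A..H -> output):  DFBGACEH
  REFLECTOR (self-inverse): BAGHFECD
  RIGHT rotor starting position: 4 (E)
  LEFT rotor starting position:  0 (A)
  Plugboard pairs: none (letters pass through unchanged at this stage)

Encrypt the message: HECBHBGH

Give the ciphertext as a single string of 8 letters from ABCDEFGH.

Answer: GBHEDDHD

Derivation:
Char 1 ('H'): step: R->5, L=0; H->plug->H->R->H->L->H->refl->D->L'->A->R'->G->plug->G
Char 2 ('E'): step: R->6, L=0; E->plug->E->R->E->L->A->refl->B->L'->C->R'->B->plug->B
Char 3 ('C'): step: R->7, L=0; C->plug->C->R->C->L->B->refl->A->L'->E->R'->H->plug->H
Char 4 ('B'): step: R->0, L->1 (L advanced); B->plug->B->R->B->L->A->refl->B->L'->E->R'->E->plug->E
Char 5 ('H'): step: R->1, L=1; H->plug->H->R->F->L->D->refl->H->L'->D->R'->D->plug->D
Char 6 ('B'): step: R->2, L=1; B->plug->B->R->D->L->H->refl->D->L'->F->R'->D->plug->D
Char 7 ('G'): step: R->3, L=1; G->plug->G->R->G->L->G->refl->C->L'->H->R'->H->plug->H
Char 8 ('H'): step: R->4, L=1; H->plug->H->R->B->L->A->refl->B->L'->E->R'->D->plug->D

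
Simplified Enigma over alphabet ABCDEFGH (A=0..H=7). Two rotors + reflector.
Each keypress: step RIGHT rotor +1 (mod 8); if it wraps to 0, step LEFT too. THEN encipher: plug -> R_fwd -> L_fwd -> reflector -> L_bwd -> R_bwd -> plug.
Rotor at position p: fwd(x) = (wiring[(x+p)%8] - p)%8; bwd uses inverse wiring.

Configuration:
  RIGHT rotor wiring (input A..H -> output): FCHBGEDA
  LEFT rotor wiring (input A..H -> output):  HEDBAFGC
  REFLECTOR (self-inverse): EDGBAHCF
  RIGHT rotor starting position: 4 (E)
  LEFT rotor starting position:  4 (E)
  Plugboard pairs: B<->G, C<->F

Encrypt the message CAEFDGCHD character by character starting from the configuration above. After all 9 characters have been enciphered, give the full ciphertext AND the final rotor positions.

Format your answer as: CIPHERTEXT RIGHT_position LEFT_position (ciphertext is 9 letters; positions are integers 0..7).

Answer: FBFDEEHBG 5 5

Derivation:
Char 1 ('C'): step: R->5, L=4; C->plug->F->R->C->L->C->refl->G->L'->D->R'->C->plug->F
Char 2 ('A'): step: R->6, L=4; A->plug->A->R->F->L->A->refl->E->L'->A->R'->G->plug->B
Char 3 ('E'): step: R->7, L=4; E->plug->E->R->C->L->C->refl->G->L'->D->R'->C->plug->F
Char 4 ('F'): step: R->0, L->5 (L advanced); F->plug->C->R->H->L->D->refl->B->L'->B->R'->D->plug->D
Char 5 ('D'): step: R->1, L=5; D->plug->D->R->F->L->G->refl->C->L'->D->R'->E->plug->E
Char 6 ('G'): step: R->2, L=5; G->plug->B->R->H->L->D->refl->B->L'->B->R'->E->plug->E
Char 7 ('C'): step: R->3, L=5; C->plug->F->R->C->L->F->refl->H->L'->E->R'->H->plug->H
Char 8 ('H'): step: R->4, L=5; H->plug->H->R->F->L->G->refl->C->L'->D->R'->G->plug->B
Char 9 ('D'): step: R->5, L=5; D->plug->D->R->A->L->A->refl->E->L'->G->R'->B->plug->G
Final: ciphertext=FBFDEEHBG, RIGHT=5, LEFT=5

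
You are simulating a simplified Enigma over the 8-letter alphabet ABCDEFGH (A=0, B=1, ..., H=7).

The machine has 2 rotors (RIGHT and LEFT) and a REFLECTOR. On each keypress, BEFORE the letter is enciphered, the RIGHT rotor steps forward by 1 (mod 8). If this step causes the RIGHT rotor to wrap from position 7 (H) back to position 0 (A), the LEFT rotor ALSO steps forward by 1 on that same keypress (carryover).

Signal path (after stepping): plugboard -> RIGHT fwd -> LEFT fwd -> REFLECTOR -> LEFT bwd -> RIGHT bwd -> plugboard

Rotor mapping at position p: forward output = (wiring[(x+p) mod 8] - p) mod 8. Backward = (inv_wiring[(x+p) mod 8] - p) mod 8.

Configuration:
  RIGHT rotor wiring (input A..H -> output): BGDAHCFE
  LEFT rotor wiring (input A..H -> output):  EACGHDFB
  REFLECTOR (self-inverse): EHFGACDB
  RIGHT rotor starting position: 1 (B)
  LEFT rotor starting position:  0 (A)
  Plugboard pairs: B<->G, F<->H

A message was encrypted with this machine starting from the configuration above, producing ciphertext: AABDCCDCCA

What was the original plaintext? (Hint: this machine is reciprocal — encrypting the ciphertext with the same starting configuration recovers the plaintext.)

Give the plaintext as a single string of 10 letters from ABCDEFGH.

Char 1 ('A'): step: R->2, L=0; A->plug->A->R->B->L->A->refl->E->L'->A->R'->D->plug->D
Char 2 ('A'): step: R->3, L=0; A->plug->A->R->F->L->D->refl->G->L'->D->R'->G->plug->B
Char 3 ('B'): step: R->4, L=0; B->plug->G->R->H->L->B->refl->H->L'->E->R'->H->plug->F
Char 4 ('D'): step: R->5, L=0; D->plug->D->R->E->L->H->refl->B->L'->H->R'->C->plug->C
Char 5 ('C'): step: R->6, L=0; C->plug->C->R->D->L->G->refl->D->L'->F->R'->E->plug->E
Char 6 ('C'): step: R->7, L=0; C->plug->C->R->H->L->B->refl->H->L'->E->R'->D->plug->D
Char 7 ('D'): step: R->0, L->1 (L advanced); D->plug->D->R->A->L->H->refl->B->L'->B->R'->A->plug->A
Char 8 ('C'): step: R->1, L=1; C->plug->C->R->H->L->D->refl->G->L'->D->R'->G->plug->B
Char 9 ('C'): step: R->2, L=1; C->plug->C->R->F->L->E->refl->A->L'->G->R'->B->plug->G
Char 10 ('A'): step: R->3, L=1; A->plug->A->R->F->L->E->refl->A->L'->G->R'->F->plug->H

Answer: DBFCEDABGH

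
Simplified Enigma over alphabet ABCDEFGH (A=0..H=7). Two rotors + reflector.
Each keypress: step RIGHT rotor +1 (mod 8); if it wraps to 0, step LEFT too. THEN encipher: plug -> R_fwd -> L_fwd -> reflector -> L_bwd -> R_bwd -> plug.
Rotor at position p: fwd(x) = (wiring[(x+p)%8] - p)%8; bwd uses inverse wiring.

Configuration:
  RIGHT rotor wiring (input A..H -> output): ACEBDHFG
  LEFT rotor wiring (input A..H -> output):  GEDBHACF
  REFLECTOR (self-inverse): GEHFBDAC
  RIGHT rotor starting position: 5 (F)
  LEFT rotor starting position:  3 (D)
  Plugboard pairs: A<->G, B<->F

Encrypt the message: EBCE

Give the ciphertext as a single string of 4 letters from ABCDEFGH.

Answer: HCHB

Derivation:
Char 1 ('E'): step: R->6, L=3; E->plug->E->R->G->L->B->refl->E->L'->B->R'->H->plug->H
Char 2 ('B'): step: R->7, L=3; B->plug->F->R->E->L->C->refl->H->L'->D->R'->C->plug->C
Char 3 ('C'): step: R->0, L->4 (L advanced); C->plug->C->R->E->L->C->refl->H->L'->G->R'->H->plug->H
Char 4 ('E'): step: R->1, L=4; E->plug->E->R->G->L->H->refl->C->L'->E->R'->F->plug->B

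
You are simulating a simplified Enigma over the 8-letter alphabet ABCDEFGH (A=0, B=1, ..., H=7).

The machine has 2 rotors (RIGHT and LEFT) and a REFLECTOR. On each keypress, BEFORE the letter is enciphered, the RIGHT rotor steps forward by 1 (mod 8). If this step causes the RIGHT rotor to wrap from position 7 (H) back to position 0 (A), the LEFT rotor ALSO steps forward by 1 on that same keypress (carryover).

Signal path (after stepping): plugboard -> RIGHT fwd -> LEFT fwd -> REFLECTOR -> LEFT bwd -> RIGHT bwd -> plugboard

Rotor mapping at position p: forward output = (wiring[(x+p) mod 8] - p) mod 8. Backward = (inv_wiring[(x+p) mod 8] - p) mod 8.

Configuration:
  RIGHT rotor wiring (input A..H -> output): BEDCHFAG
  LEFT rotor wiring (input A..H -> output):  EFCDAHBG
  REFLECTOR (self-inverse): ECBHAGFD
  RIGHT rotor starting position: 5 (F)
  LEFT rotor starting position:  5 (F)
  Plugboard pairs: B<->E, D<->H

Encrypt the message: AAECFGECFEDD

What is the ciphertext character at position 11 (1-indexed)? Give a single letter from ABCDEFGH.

Char 1 ('A'): step: R->6, L=5; A->plug->A->R->C->L->B->refl->C->L'->A->R'->B->plug->E
Char 2 ('A'): step: R->7, L=5; A->plug->A->R->H->L->D->refl->H->L'->D->R'->E->plug->B
Char 3 ('E'): step: R->0, L->6 (L advanced); E->plug->B->R->E->L->E->refl->A->L'->B->R'->A->plug->A
Char 4 ('C'): step: R->1, L=6; C->plug->C->R->B->L->A->refl->E->L'->E->R'->E->plug->B
Char 5 ('F'): step: R->2, L=6; F->plug->F->R->E->L->E->refl->A->L'->B->R'->A->plug->A
Char 6 ('G'): step: R->3, L=6; G->plug->G->R->B->L->A->refl->E->L'->E->R'->B->plug->E
Char 7 ('E'): step: R->4, L=6; E->plug->B->R->B->L->A->refl->E->L'->E->R'->C->plug->C
Char 8 ('C'): step: R->5, L=6; C->plug->C->R->B->L->A->refl->E->L'->E->R'->D->plug->H
Char 9 ('F'): step: R->6, L=6; F->plug->F->R->E->L->E->refl->A->L'->B->R'->G->plug->G
Char 10 ('E'): step: R->7, L=6; E->plug->B->R->C->L->G->refl->F->L'->F->R'->C->plug->C
Char 11 ('D'): step: R->0, L->7 (L advanced); D->plug->H->R->G->L->A->refl->E->L'->E->R'->B->plug->E

E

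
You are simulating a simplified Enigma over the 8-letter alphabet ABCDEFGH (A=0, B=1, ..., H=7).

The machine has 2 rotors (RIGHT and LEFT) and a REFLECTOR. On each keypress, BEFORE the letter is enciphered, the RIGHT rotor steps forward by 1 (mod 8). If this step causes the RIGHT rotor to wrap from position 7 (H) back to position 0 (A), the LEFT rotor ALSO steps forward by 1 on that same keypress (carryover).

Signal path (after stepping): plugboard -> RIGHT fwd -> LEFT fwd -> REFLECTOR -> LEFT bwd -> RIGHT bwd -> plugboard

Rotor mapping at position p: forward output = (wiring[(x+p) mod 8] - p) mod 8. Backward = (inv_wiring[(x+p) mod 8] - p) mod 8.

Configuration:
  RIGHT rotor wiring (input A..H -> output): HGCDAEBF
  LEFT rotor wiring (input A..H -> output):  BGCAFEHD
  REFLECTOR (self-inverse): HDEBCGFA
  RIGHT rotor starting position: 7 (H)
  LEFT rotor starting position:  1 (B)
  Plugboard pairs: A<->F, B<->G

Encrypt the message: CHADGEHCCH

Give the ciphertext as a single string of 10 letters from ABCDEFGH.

Answer: HAEFBGDDGC

Derivation:
Char 1 ('C'): step: R->0, L->2 (L advanced); C->plug->C->R->C->L->D->refl->B->L'->F->R'->H->plug->H
Char 2 ('H'): step: R->1, L=2; H->plug->H->R->G->L->H->refl->A->L'->A->R'->F->plug->A
Char 3 ('A'): step: R->2, L=2; A->plug->F->R->D->L->C->refl->E->L'->H->R'->E->plug->E
Char 4 ('D'): step: R->3, L=2; D->plug->D->R->G->L->H->refl->A->L'->A->R'->A->plug->F
Char 5 ('G'): step: R->4, L=2; G->plug->B->R->A->L->A->refl->H->L'->G->R'->G->plug->B
Char 6 ('E'): step: R->5, L=2; E->plug->E->R->B->L->G->refl->F->L'->E->R'->B->plug->G
Char 7 ('H'): step: R->6, L=2; H->plug->H->R->G->L->H->refl->A->L'->A->R'->D->plug->D
Char 8 ('C'): step: R->7, L=2; C->plug->C->R->H->L->E->refl->C->L'->D->R'->D->plug->D
Char 9 ('C'): step: R->0, L->3 (L advanced); C->plug->C->R->C->L->B->refl->D->L'->G->R'->B->plug->G
Char 10 ('H'): step: R->1, L=3; H->plug->H->R->G->L->D->refl->B->L'->C->R'->C->plug->C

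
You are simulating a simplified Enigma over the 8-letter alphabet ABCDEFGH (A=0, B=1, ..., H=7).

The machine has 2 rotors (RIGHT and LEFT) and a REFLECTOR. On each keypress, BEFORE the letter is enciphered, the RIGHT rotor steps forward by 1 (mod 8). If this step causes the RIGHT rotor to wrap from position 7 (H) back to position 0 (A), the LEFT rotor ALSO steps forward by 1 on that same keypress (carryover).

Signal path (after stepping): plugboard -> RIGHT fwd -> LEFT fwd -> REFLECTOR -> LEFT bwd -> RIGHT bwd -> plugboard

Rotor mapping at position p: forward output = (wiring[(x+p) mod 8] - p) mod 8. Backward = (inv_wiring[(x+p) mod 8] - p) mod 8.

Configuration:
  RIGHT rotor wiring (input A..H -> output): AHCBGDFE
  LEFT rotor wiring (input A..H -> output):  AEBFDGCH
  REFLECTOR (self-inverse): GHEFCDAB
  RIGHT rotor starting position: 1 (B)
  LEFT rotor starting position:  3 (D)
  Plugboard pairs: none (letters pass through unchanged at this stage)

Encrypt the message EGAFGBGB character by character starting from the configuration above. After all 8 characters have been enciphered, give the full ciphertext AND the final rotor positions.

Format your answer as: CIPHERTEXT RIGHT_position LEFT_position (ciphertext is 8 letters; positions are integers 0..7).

Answer: GCHEEFCF 1 4

Derivation:
Char 1 ('E'): step: R->2, L=3; E->plug->E->R->D->L->H->refl->B->L'->G->R'->G->plug->G
Char 2 ('G'): step: R->3, L=3; G->plug->G->R->E->L->E->refl->C->L'->A->R'->C->plug->C
Char 3 ('A'): step: R->4, L=3; A->plug->A->R->C->L->D->refl->F->L'->F->R'->H->plug->H
Char 4 ('F'): step: R->5, L=3; F->plug->F->R->F->L->F->refl->D->L'->C->R'->E->plug->E
Char 5 ('G'): step: R->6, L=3; G->plug->G->R->A->L->C->refl->E->L'->E->R'->E->plug->E
Char 6 ('B'): step: R->7, L=3; B->plug->B->R->B->L->A->refl->G->L'->H->R'->F->plug->F
Char 7 ('G'): step: R->0, L->4 (L advanced); G->plug->G->R->F->L->A->refl->G->L'->C->R'->C->plug->C
Char 8 ('B'): step: R->1, L=4; B->plug->B->R->B->L->C->refl->E->L'->E->R'->F->plug->F
Final: ciphertext=GCHEEFCF, RIGHT=1, LEFT=4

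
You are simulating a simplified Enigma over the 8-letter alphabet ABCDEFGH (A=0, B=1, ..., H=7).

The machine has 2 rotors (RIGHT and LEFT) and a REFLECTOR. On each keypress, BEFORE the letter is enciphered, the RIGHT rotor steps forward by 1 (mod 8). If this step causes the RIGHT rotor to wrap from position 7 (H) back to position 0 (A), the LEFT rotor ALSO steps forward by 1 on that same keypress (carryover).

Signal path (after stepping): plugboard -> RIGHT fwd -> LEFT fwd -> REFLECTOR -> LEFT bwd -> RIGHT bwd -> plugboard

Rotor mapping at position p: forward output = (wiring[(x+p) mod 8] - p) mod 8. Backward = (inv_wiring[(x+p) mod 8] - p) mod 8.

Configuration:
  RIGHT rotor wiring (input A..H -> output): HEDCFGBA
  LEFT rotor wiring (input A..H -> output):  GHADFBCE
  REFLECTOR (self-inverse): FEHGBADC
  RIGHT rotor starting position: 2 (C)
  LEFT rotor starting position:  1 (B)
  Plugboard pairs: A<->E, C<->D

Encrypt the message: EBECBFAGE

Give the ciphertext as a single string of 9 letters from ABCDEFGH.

Answer: FECHFGEDF

Derivation:
Char 1 ('E'): step: R->3, L=1; E->plug->A->R->H->L->F->refl->A->L'->E->R'->F->plug->F
Char 2 ('B'): step: R->4, L=1; B->plug->B->R->C->L->C->refl->H->L'->B->R'->A->plug->E
Char 3 ('E'): step: R->5, L=1; E->plug->A->R->B->L->H->refl->C->L'->C->R'->D->plug->C
Char 4 ('C'): step: R->6, L=1; C->plug->D->R->G->L->D->refl->G->L'->A->R'->H->plug->H
Char 5 ('B'): step: R->7, L=1; B->plug->B->R->A->L->G->refl->D->L'->G->R'->F->plug->F
Char 6 ('F'): step: R->0, L->2 (L advanced); F->plug->F->R->G->L->E->refl->B->L'->B->R'->G->plug->G
Char 7 ('A'): step: R->1, L=2; A->plug->E->R->F->L->C->refl->H->L'->D->R'->A->plug->E
Char 8 ('G'): step: R->2, L=2; G->plug->G->R->F->L->C->refl->H->L'->D->R'->C->plug->D
Char 9 ('E'): step: R->3, L=2; E->plug->A->R->H->L->F->refl->A->L'->E->R'->F->plug->F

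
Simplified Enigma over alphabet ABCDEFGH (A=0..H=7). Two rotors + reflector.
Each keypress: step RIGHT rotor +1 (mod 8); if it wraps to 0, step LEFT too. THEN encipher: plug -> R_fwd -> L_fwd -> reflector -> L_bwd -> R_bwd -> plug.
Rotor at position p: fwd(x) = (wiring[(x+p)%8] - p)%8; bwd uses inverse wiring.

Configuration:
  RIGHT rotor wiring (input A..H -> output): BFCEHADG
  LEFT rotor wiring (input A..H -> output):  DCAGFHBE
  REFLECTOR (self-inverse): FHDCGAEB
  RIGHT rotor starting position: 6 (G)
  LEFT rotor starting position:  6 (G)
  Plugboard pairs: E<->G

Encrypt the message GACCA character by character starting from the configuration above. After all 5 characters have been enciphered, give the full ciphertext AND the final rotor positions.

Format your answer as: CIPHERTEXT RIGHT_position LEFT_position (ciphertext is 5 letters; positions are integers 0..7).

Answer: BBAGC 3 7

Derivation:
Char 1 ('G'): step: R->7, L=6; G->plug->E->R->F->L->A->refl->F->L'->C->R'->B->plug->B
Char 2 ('A'): step: R->0, L->7 (L advanced); A->plug->A->R->B->L->E->refl->G->L'->F->R'->B->plug->B
Char 3 ('C'): step: R->1, L=7; C->plug->C->R->D->L->B->refl->H->L'->E->R'->A->plug->A
Char 4 ('C'): step: R->2, L=7; C->plug->C->R->F->L->G->refl->E->L'->B->R'->E->plug->G
Char 5 ('A'): step: R->3, L=7; A->plug->A->R->B->L->E->refl->G->L'->F->R'->C->plug->C
Final: ciphertext=BBAGC, RIGHT=3, LEFT=7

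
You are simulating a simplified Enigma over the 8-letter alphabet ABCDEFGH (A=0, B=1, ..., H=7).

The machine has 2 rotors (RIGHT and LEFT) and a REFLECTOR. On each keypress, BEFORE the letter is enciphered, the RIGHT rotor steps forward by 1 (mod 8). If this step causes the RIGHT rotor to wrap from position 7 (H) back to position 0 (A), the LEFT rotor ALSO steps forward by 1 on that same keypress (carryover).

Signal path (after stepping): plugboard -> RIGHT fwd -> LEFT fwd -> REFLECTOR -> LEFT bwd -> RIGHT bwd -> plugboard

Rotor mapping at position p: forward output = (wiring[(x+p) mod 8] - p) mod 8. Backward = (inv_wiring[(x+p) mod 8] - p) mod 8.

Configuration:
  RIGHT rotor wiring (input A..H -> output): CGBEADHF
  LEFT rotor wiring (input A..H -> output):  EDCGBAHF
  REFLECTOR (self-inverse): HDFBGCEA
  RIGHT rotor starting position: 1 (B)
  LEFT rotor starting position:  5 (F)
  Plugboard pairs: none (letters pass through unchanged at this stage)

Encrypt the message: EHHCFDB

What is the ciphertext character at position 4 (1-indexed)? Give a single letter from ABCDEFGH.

Char 1 ('E'): step: R->2, L=5; E->plug->E->R->F->L->F->refl->C->L'->B->R'->D->plug->D
Char 2 ('H'): step: R->3, L=5; H->plug->H->R->G->L->B->refl->D->L'->A->R'->C->plug->C
Char 3 ('H'): step: R->4, L=5; H->plug->H->R->A->L->D->refl->B->L'->G->R'->E->plug->E
Char 4 ('C'): step: R->5, L=5; C->plug->C->R->A->L->D->refl->B->L'->G->R'->A->plug->A

A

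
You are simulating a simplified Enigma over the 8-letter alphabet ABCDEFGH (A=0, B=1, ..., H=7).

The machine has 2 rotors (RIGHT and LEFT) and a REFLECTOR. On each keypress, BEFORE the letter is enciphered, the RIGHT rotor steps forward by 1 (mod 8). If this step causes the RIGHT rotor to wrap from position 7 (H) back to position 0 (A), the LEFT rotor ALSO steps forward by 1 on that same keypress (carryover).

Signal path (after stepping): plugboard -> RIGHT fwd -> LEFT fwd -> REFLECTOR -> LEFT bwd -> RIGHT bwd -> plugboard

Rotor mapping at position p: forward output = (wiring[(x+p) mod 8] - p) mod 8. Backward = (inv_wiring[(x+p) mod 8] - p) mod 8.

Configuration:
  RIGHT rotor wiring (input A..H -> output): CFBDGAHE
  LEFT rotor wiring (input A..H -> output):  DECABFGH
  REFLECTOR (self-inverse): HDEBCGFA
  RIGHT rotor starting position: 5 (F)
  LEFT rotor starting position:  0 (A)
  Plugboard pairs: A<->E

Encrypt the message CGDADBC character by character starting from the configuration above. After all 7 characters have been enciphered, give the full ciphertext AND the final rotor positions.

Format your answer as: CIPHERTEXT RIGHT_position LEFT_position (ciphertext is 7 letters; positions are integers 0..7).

Char 1 ('C'): step: R->6, L=0; C->plug->C->R->E->L->B->refl->D->L'->A->R'->G->plug->G
Char 2 ('G'): step: R->7, L=0; G->plug->G->R->B->L->E->refl->C->L'->C->R'->D->plug->D
Char 3 ('D'): step: R->0, L->1 (L advanced); D->plug->D->R->D->L->A->refl->H->L'->C->R'->A->plug->E
Char 4 ('A'): step: R->1, L=1; A->plug->E->R->H->L->C->refl->E->L'->E->R'->A->plug->E
Char 5 ('D'): step: R->2, L=1; D->plug->D->R->G->L->G->refl->F->L'->F->R'->E->plug->A
Char 6 ('B'): step: R->3, L=1; B->plug->B->R->D->L->A->refl->H->L'->C->R'->G->plug->G
Char 7 ('C'): step: R->4, L=1; C->plug->C->R->D->L->A->refl->H->L'->C->R'->A->plug->E
Final: ciphertext=GDEEAGE, RIGHT=4, LEFT=1

Answer: GDEEAGE 4 1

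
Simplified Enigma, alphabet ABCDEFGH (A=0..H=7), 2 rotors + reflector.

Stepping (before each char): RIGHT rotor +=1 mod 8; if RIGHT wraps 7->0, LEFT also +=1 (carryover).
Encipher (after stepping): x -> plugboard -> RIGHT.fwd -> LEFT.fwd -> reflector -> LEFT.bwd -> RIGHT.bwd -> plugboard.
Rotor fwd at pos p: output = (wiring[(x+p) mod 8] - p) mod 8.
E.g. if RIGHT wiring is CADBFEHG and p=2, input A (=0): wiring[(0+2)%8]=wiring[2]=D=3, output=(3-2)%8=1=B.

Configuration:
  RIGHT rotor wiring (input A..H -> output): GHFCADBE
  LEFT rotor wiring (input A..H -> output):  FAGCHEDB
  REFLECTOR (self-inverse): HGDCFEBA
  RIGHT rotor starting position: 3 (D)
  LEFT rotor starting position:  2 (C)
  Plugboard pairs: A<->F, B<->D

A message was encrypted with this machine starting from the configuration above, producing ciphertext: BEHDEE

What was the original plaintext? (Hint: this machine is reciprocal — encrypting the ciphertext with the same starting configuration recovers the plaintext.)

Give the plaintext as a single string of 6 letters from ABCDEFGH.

Char 1 ('B'): step: R->4, L=2; B->plug->D->R->A->L->E->refl->F->L'->C->R'->E->plug->E
Char 2 ('E'): step: R->5, L=2; E->plug->E->R->C->L->F->refl->E->L'->A->R'->F->plug->A
Char 3 ('H'): step: R->6, L=2; H->plug->H->R->F->L->H->refl->A->L'->B->R'->D->plug->B
Char 4 ('D'): step: R->7, L=2; D->plug->B->R->H->L->G->refl->B->L'->E->R'->G->plug->G
Char 5 ('E'): step: R->0, L->3 (L advanced); E->plug->E->R->A->L->H->refl->A->L'->D->R'->F->plug->A
Char 6 ('E'): step: R->1, L=3; E->plug->E->R->C->L->B->refl->G->L'->E->R'->B->plug->D

Answer: EABGAD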